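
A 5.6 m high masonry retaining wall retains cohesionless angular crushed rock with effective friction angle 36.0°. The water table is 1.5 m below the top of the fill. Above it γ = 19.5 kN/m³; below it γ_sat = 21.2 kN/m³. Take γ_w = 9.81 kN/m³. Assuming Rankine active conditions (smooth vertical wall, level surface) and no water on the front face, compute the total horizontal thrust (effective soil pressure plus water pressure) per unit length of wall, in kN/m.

K_a = tan²(45° − φ/2) = 0.2596.
γ' = 21.2 − 9.81 = 11.39 kN/m³. Depth below WT = 4.1 m.
σ'_h at WT = K_a γ d_w = 7.594 kPa; at base = 7.594 + K_a γ' × 4.1 = 19.72 kPa.
P₁ (0–1.5 m) = ½×7.594×1.5 = 5.695. P₂ (1.5–5.6 m) = ½(7.594+19.72)×4.1 = 55.99.
P_w = ½ γ_w h₂² = 0.5×9.81×4.1² = 82.45. Total = 5.695+55.99+82.45 = 144.1 kN/m.

144 kN/m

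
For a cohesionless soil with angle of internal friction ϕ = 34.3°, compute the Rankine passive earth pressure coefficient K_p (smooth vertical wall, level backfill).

3.58

K_p = (1 + sin φ)/(1 − sin φ) = tan²(45° + 34.3°/2) = 3.582.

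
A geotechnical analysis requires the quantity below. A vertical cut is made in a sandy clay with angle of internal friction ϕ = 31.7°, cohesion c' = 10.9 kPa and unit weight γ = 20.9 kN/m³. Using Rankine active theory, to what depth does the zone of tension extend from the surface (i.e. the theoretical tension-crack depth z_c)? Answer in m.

K_a = tan²(45° − 31.7°/2) = 0.3111; √K_a = 0.5577.
The active pressure is zero where K_a γ z = 2c√K_a, so z_c = 2c/(γ√K_a) = 2×10.9/(20.9×0.5577) = 1.870 m.

1.87 m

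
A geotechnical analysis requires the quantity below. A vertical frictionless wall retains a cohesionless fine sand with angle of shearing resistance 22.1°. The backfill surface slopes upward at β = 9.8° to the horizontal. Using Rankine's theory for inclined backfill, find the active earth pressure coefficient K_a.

0.485

K_a = cos β · (cos β − √(cos²β − cos²φ)) / (cos β + √(cos²β − cos²φ)).
cos β = 0.9854, cos φ = 0.9265, √(cos²β − cos²φ) = 0.3355.
K_a = 0.9854 × (0.9854 − 0.3355)/(0.9854 + 0.3355) = 0.4848.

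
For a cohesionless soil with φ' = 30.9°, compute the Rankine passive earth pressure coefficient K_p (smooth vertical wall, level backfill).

K_p = (1 + sin φ)/(1 − sin φ) = tan²(45° + 30.9°/2) = 3.111.

3.11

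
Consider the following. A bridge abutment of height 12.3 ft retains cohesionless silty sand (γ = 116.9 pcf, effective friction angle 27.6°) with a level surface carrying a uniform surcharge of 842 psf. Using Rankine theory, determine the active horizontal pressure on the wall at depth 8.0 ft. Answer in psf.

K_a = (1 − sin φ)/(1 + sin φ) = 0.3668.
σ_v = γz + q = 116.9 × 8.0 + 842 = 1777 psf.
σ_h = K_a σ_v = 0.3668 × 1777 = 651.8 psf.

652 psf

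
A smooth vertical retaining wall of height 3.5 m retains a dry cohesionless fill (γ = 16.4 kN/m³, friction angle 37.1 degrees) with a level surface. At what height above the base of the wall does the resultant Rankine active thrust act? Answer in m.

1.17 m

K_a = 0.2475.
The pressure distribution is triangular, so the resultant acts at H/3 above the base = 3.5/3 = 1.167 m.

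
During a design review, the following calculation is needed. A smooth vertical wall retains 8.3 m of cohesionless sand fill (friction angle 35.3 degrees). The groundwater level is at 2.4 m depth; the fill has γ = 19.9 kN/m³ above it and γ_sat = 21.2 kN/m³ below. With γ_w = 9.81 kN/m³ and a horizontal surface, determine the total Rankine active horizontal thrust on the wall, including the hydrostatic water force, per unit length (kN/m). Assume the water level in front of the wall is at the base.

315 kN/m

K_a = tan²(45° − φ/2) = 0.2675.
γ' = 21.2 − 9.81 = 11.39 kN/m³. Depth below WT = 5.9 m.
σ'_h at WT = K_a γ d_w = 12.78 kPa; at base = 12.78 + K_a γ' × 5.9 = 30.76 kPa.
P₁ (0–2.4 m) = ½×12.78×2.4 = 15.33. P₂ (2.4–8.3 m) = ½(12.78+30.76)×5.9 = 128.4.
P_w = ½ γ_w h₂² = 0.5×9.81×5.9² = 170.7. Total = 15.33+128.4+170.7 = 314.5 kN/m.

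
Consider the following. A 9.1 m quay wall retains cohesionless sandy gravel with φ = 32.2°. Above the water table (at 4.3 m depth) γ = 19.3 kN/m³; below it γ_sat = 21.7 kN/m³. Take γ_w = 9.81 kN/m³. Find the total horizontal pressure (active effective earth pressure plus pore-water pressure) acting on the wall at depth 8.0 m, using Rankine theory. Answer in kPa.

K_a = (1 − sin φ)/(1 + sin φ) = 0.3047.
γ' = 21.7 − 9.81 = 11.89 kN/m³.
Effective vertical stress at 8.0 m: σ'_v = 19.3×4.3 + 11.89×3.70 = 127.0 kPa.
σ'_h = K_a σ'_v = 0.3047 × 127.0 = 38.70 kPa; u = γ_w × 3.70 = 36.30 kPa.
Total σ_h = 38.70 + 36.30 = 74.99 kPa.

75.0 kPa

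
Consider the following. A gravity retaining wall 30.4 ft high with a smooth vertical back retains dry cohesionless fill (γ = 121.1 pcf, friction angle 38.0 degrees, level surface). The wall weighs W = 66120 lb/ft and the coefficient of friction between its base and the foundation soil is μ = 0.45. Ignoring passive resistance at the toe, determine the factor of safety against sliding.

2.24

K_a = tan²(45° − 38.0°/2) = 0.2379.
P_a = ½K_aγH² = 0.5×0.2379×121.1×30.4² = 13310 lb/ft, acting at H/3 = 10.13 ft above the base.
FS_sliding = μW / P_a = 0.45×66120 / 13310 = 2.235.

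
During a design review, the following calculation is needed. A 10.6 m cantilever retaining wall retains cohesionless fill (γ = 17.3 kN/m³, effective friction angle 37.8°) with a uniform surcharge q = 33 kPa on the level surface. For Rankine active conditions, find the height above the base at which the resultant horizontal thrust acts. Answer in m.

K_a = 0.2400.
Triangular part P₁ = ½K_aγH² = 233.3 at H/3 = 3.533 m; rectangular part P₂ = K_a q H = 83.95 at H/2 = 5.300 m.
ȳ = (P₁·3.533 + P₂·5.300)/(P₁+P₂) = 4.001 m.

4.00 m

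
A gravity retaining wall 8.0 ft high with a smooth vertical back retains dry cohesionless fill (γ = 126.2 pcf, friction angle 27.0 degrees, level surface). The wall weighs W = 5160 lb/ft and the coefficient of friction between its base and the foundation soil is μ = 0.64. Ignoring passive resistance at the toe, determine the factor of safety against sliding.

K_a = tan²(45° − 27.0°/2) = 0.3755.
P_a = ½K_aγH² = 0.5×0.3755×126.2×8.0² = 1517 lb/ft, acting at H/3 = 2.667 ft above the base.
FS_sliding = μW / P_a = 0.64×5160 / 1517 = 2.178.

2.18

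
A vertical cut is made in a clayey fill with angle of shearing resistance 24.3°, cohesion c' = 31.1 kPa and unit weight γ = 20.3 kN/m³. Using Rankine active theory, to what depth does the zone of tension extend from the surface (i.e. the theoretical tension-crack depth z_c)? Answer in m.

4.75 m

K_a = tan²(45° − 24.3°/2) = 0.4169; √K_a = 0.6457.
The active pressure is zero where K_a γ z = 2c√K_a, so z_c = 2c/(γ√K_a) = 2×31.1/(20.3×0.6457) = 4.745 m.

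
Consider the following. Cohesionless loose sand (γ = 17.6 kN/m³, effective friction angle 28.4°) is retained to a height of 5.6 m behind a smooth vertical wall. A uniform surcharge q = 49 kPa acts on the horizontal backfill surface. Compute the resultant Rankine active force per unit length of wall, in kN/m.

K_a = tan²(45° − φ/2) = 0.3554.
Soil triangle: ½ K_a γ H² = 0.5×0.3554×17.6×5.6² = 98.07 kN/m.
Surcharge rectangle: K_a q H = 0.3554×49×5.6 = 97.51 kN/m.
Total = 98.07 + 97.51 = 195.6 kN/m.

196 kN/m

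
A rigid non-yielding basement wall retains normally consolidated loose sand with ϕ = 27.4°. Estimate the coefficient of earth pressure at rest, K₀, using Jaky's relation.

0.540

K₀ = 1 − sin φ' = 1 − sin 27.4° = 0.5398.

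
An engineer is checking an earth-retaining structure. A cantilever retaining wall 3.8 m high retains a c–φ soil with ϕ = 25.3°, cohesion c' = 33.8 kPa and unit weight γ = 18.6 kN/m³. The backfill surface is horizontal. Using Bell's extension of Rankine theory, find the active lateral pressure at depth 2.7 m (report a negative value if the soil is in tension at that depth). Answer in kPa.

K_a = (1 − sin φ)/(1 + sin φ) = 0.4012.
σ_a = K_a γ z − 2c√K_a = 0.4012×18.6×2.7 − 2×33.8×0.6334 = -22.67 kPa.

-22.7 kPa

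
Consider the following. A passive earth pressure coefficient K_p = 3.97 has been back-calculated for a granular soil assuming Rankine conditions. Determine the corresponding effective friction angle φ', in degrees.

K_p = (1+sin φ)/(1−sin φ) ⇒ sin φ = (K_p − 1)/(K_p + 1) = 0.5976.
φ = arcsin(0.5976) = 36.70°.

36.7°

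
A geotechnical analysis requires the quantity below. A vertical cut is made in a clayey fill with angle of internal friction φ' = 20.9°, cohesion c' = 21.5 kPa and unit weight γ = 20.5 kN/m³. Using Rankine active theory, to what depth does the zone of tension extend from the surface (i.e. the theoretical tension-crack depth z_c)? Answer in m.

3.05 m

K_a = tan²(45° − 20.9°/2) = 0.4741; √K_a = 0.6886.
The active pressure is zero where K_a γ z = 2c√K_a, so z_c = 2c/(γ√K_a) = 2×21.5/(20.5×0.6886) = 3.046 m.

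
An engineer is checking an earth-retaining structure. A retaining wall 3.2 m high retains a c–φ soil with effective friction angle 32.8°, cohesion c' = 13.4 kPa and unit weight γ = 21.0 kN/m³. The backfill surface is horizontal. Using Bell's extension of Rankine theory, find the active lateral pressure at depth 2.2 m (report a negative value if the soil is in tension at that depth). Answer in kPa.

K_a = (1 − sin φ)/(1 + sin φ) = 0.2973.
σ_a = K_a γ z − 2c√K_a = 0.2973×21.0×2.2 − 2×13.4×0.5452 = -0.8783 kPa.

-0.878 kPa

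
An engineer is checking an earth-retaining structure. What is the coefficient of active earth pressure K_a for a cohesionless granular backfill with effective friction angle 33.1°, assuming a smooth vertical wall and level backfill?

K_a = (1 − sin φ)/(1 + sin φ) = (1 − sin 33.1°)/(1 + sin 33.1°) = 0.2936.

0.294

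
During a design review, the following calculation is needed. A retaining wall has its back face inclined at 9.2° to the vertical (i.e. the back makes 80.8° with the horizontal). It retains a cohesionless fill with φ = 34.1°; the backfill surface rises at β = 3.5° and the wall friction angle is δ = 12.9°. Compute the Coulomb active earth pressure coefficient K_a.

0.341

K_a = sin²(α+φ) / [sin²α · sin(α−δ) · (1 + √{sin(φ+δ)sin(φ−β) / (sin(α−δ)sin(α+β))})²].
With α = 80.8°, φ = 34.1°, δ = 12.9°, β = 3.5°: K_a = 0.3407.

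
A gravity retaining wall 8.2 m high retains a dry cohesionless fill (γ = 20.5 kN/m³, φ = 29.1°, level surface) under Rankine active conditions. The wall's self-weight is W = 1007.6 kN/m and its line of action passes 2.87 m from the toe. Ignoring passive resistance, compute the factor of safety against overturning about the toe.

K_a = tan²(45° − 29.1°/2) = 0.3456.
P_a = ½K_aγH² = 0.5×0.3456×20.5×8.2² = 238.2 kN/m, acting at H/3 = 2.733 m above the base.
Overturning moment M_o = P_a × H/3 = 238.2 × 2.733 = 651.0.
Resisting moment M_r = W × 2.87 = 1007.6 × 2.87 = 2892.
FS_overturning = M_r/M_o = 2892/651.0 = 4.442.

4.44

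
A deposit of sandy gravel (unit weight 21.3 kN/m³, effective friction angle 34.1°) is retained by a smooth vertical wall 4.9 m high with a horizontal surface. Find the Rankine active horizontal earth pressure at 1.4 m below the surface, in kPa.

8.40 kPa

K_a = (1 − sin φ)/(1 + sin φ) = 0.2815.
σ_h = K_a γ z = 0.2815 × 21.3 × 1.4 = 8.395 kPa.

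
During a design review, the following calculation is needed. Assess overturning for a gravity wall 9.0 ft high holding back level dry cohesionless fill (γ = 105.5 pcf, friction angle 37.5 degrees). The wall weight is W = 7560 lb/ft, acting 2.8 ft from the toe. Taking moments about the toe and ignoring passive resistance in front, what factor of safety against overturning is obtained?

6.79

K_a = tan²(45° − 37.5°/2) = 0.2432.
P_a = ½K_aγH² = 0.5×0.2432×105.5×9.0² = 1039 lb/ft, acting at H/3 = 3.000 ft above the base.
Overturning moment M_o = P_a × H/3 = 1039 × 3.000 = 3117.
Resisting moment M_r = W × 2.8 = 7560 × 2.8 = 21170.
FS_overturning = M_r/M_o = 21170/3117 = 6.790.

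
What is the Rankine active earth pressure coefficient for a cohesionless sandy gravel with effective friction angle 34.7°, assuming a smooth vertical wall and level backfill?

0.274

K_a = (1 − sin φ)/(1 + sin φ) = (1 − sin 34.7°)/(1 + sin 34.7°) = 0.2745.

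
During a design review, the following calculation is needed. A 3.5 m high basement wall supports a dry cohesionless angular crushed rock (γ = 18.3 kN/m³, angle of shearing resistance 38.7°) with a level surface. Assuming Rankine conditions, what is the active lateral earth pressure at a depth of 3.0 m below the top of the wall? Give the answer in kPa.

K_a = (1 − sin φ)/(1 + sin φ) = 0.2306.
σ_h = K_a γ z = 0.2306 × 18.3 × 3.0 = 12.66 kPa.

12.7 kPa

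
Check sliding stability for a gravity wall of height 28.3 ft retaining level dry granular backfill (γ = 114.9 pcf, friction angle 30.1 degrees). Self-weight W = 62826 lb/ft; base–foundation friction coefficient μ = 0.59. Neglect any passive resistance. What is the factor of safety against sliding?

K_a = tan²(45° − 30.1°/2) = 0.3320.
P_a = ½K_aγH² = 0.5×0.3320×114.9×28.3² = 15280 lb/ft, acting at H/3 = 9.433 ft above the base.
FS_sliding = μW / P_a = 0.59×62826 / 15280 = 2.427.

2.43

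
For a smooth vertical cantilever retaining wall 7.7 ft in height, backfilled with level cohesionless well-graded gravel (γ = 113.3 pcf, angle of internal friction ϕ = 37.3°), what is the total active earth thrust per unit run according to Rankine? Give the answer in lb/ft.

824 lb/ft

K_a = tan²(45° − φ/2) = 0.2453.
P_a = ½ K_a γ H² = 0.5 × 0.2453 × 113.3 × 7.7² = 824.0 lb/ft.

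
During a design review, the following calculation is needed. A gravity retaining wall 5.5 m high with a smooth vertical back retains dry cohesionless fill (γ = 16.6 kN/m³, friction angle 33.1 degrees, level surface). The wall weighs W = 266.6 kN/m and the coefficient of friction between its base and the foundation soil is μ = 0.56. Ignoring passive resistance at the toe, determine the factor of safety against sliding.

2.03

K_a = tan²(45° − 33.1°/2) = 0.2936.
P_a = ½K_aγH² = 0.5×0.2936×16.6×5.5² = 73.71 kN/m, acting at H/3 = 1.833 m above the base.
FS_sliding = μW / P_a = 0.56×266.6 / 73.71 = 2.025.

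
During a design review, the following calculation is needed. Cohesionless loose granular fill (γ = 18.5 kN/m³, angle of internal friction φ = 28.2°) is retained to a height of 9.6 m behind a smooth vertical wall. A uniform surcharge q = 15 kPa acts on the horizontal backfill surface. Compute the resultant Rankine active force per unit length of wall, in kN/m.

K_a = tan²(45° − φ/2) = 0.3582.
Soil triangle: ½ K_a γ H² = 0.5×0.3582×18.5×9.6² = 305.3 kN/m.
Surcharge rectangle: K_a q H = 0.3582×15×9.6 = 51.58 kN/m.
Total = 305.3 + 51.58 = 356.9 kN/m.

357 kN/m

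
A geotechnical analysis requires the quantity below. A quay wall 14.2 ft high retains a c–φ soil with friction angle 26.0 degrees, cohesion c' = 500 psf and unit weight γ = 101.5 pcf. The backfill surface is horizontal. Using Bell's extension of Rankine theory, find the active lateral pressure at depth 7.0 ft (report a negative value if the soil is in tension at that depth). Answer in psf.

-347 psf

K_a = (1 − sin φ)/(1 + sin φ) = 0.3905.
σ_a = K_a γ z − 2c√K_a = 0.3905×101.5×7.0 − 2×500×0.6249 = -347.4 psf.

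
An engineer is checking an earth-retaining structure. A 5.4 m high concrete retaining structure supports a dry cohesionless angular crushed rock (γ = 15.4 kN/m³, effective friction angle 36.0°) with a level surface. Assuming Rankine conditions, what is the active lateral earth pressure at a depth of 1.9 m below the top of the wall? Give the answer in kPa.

7.60 kPa

K_a = (1 − sin φ)/(1 + sin φ) = 0.2596.
σ_h = K_a γ z = 0.2596 × 15.4 × 1.9 = 7.596 kPa.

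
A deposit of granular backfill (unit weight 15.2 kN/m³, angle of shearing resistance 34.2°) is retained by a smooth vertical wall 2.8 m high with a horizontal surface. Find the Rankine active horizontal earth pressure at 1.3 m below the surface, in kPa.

5.54 kPa

K_a = (1 − sin φ)/(1 + sin φ) = 0.2803.
σ_h = K_a γ z = 0.2803 × 15.2 × 1.3 = 5.540 kPa.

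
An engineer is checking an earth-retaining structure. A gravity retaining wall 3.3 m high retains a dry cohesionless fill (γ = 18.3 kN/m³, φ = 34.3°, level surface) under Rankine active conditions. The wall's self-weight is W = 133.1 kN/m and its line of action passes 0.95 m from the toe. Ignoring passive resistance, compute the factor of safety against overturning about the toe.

K_a = tan²(45° − 34.3°/2) = 0.2792.
P_a = ½K_aγH² = 0.5×0.2792×18.3×3.3² = 27.82 kN/m, acting at H/3 = 1.100 m above the base.
Overturning moment M_o = P_a × H/3 = 27.82 × 1.100 = 30.60.
Resisting moment M_r = W × 0.95 = 133.1 × 0.95 = 126.4.
FS_overturning = M_r/M_o = 126.4/30.60 = 4.132.

4.13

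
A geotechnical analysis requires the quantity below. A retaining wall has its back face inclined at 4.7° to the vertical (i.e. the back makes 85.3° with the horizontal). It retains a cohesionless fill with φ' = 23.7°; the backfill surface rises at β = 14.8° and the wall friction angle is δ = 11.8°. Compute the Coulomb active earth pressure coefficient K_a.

0.548

K_a = sin²(α+φ) / [sin²α · sin(α−δ) · (1 + √{sin(φ+δ)sin(φ−β) / (sin(α−δ)sin(α+β))})²].
With α = 85.3°, φ = 23.7°, δ = 11.8°, β = 14.8°: K_a = 0.5483.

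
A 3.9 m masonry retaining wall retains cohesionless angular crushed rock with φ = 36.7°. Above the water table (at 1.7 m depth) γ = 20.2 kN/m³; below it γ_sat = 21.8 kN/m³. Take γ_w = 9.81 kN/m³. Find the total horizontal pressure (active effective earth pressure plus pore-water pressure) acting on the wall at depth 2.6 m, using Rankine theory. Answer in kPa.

20.2 kPa

K_a = (1 − sin φ)/(1 + sin φ) = 0.2519.
γ' = 21.8 − 9.81 = 11.99 kN/m³.
Effective vertical stress at 2.6 m: σ'_v = 20.2×1.7 + 11.99×0.900 = 45.13 kPa.
σ'_h = K_a σ'_v = 0.2519 × 45.13 = 11.37 kPa; u = γ_w × 0.900 = 8.829 kPa.
Total σ_h = 11.37 + 8.829 = 20.20 kPa.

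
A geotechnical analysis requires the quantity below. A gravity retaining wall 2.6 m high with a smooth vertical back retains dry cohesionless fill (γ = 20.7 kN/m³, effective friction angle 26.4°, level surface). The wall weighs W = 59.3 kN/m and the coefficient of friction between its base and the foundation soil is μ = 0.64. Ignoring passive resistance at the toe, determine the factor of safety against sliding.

1.41

K_a = tan²(45° − 26.4°/2) = 0.3844.
P_a = ½K_aγH² = 0.5×0.3844×20.7×2.6² = 26.90 kN/m, acting at H/3 = 0.8667 m above the base.
FS_sliding = μW / P_a = 0.64×59.3 / 26.90 = 1.411.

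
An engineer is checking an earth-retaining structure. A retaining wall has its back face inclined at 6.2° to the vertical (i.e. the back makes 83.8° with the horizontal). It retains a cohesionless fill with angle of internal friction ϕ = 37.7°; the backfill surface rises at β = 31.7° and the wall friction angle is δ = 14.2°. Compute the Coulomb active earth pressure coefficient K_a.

K_a = sin²(α+φ) / [sin²α · sin(α−δ) · (1 + √{sin(φ+δ)sin(φ−β) / (sin(α−δ)sin(α+β))})²].
With α = 83.8°, φ = 37.7°, δ = 14.2°, β = 31.7°: K_a = 0.4560.

0.456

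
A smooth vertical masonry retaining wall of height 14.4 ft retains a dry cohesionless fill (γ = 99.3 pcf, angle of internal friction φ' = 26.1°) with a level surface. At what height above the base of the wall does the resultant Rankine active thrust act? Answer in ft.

K_a = 0.3889.
The pressure distribution is triangular, so the resultant acts at H/3 above the base = 14.4/3 = 4.800 ft.

4.80 ft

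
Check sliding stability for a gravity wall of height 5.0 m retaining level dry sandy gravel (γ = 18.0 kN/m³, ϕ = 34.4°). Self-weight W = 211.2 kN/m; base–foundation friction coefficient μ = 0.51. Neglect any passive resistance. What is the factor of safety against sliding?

K_a = tan²(45° − 34.4°/2) = 0.2780.
P_a = ½K_aγH² = 0.5×0.2780×18.0×5.0² = 62.55 kN/m, acting at H/3 = 1.667 m above the base.
FS_sliding = μW / P_a = 0.51×211.2 / 62.55 = 1.722.

1.72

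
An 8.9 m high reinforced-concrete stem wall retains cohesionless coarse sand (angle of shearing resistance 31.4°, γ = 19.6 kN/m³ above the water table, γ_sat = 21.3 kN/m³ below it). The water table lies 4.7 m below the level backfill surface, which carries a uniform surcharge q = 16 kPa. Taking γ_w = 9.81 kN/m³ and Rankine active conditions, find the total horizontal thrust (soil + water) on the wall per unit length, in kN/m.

353 kN/m

K_a = tan²(45° − φ/2) = 0.3149.
γ' = 21.3 − 9.81 = 11.49 kN/m³. h₂ = H − d_w = 4.2 m.
σ'_h: at surface K_a·q = 5.039; at WT K_a(q+γd_w) = 34.05; at base K_a(q+γd_w+γ'h₂) = 49.25 kPa.
P₁ = ½(5.039+34.05)×4.7 = 91.86; P₂ = ½(34.05+49.25)×4.2 = 174.9; P_w = ½γ_w h₂² = 86.52.
Total = 91.86+174.9+86.52 = 353.3 kN/m.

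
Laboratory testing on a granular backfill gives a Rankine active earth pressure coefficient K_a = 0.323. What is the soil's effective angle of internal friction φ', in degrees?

30.8°

K_a = tan²(45° − φ/2) ⇒ 45° − φ/2 = arctan(√0.323) = 29.61°.
φ = 2(45° − 29.61°) = 30.78°.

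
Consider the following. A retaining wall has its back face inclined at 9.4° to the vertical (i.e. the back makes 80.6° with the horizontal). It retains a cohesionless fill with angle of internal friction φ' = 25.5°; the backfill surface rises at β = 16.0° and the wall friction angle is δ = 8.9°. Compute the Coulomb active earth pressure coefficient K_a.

0.578

K_a = sin²(α+φ) / [sin²α · sin(α−δ) · (1 + √{sin(φ+δ)sin(φ−β) / (sin(α−δ)sin(α+β))})²].
With α = 80.6°, φ = 25.5°, δ = 8.9°, β = 16.0°: K_a = 0.5782.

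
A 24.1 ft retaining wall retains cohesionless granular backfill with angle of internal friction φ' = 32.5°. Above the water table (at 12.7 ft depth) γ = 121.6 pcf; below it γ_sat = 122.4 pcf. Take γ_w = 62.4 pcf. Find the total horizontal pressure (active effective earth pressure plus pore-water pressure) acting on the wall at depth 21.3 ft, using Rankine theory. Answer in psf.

1160 psf

K_a = (1 − sin φ)/(1 + sin φ) = 0.3010.
γ' = 122.4 − 62.4 = 60.00 pcf.
Effective vertical stress at 21.3 ft: σ'_v = 121.6×12.7 + 60.00×8.60 = 2060 psf.
σ'_h = K_a σ'_v = 0.3010 × 2060 = 620.1 psf; u = γ_w × 8.60 = 536.6 psf.
Total σ_h = 620.1 + 536.6 = 1157 psf.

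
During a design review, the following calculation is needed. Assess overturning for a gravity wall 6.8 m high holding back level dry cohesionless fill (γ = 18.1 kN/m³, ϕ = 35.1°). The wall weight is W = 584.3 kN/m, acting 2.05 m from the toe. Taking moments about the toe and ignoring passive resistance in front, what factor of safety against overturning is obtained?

4.68

K_a = tan²(45° − 35.1°/2) = 0.2698.
P_a = ½K_aγH² = 0.5×0.2698×18.1×6.8² = 112.9 kN/m, acting at H/3 = 2.267 m above the base.
Overturning moment M_o = P_a × H/3 = 112.9 × 2.267 = 256.0.
Resisting moment M_r = W × 2.05 = 584.3 × 2.05 = 1198.
FS_overturning = M_r/M_o = 1198/256.0 = 4.680.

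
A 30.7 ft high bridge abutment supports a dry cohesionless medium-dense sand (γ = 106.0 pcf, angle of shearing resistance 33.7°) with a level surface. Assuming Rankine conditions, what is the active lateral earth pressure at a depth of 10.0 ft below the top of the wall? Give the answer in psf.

303 psf

K_a = (1 − sin φ)/(1 + sin φ) = 0.2863.
σ_h = K_a γ z = 0.2863 × 106.0 × 10.0 = 303.5 psf.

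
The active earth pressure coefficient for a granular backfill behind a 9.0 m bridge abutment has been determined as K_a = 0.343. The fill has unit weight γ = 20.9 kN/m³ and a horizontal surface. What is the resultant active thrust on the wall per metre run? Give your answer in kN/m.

290 kN/m

P = ½ K_a γ H² = 0.5 × 0.343 × 20.9 × 9.0² = 290.3 kN/m.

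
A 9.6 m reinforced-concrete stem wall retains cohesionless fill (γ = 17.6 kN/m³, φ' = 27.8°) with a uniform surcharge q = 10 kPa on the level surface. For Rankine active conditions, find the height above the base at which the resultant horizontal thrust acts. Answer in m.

3.37 m

K_a = 0.3639.
Triangular part P₁ = ½K_aγH² = 295.1 at H/3 = 3.200 m; rectangular part P₂ = K_a q H = 34.93 at H/2 = 4.800 m.
ȳ = (P₁·3.200 + P₂·4.800)/(P₁+P₂) = 3.369 m.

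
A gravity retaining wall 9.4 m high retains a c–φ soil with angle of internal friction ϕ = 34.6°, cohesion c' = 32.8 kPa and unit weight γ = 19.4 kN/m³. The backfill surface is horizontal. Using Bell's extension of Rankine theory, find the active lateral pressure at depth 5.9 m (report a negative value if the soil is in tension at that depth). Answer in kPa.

-2.89 kPa

K_a = (1 − sin φ)/(1 + sin φ) = 0.2756.
σ_a = K_a γ z − 2c√K_a = 0.2756×19.4×5.9 − 2×32.8×0.5250 = -2.891 kPa.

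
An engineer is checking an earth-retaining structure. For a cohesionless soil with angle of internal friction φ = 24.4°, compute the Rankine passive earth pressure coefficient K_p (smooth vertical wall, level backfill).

2.41

K_p = (1 + sin φ)/(1 − sin φ) = tan²(45° + 24.4°/2) = 2.408.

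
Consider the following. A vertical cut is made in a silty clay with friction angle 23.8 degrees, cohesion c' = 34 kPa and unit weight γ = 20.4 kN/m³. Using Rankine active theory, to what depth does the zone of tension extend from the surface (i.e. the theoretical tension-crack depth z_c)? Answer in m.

5.11 m

K_a = tan²(45° − 23.8°/2) = 0.4250; √K_a = 0.6519.
The active pressure is zero where K_a γ z = 2c√K_a, so z_c = 2c/(γ√K_a) = 2×34/(20.4×0.6519) = 5.113 m.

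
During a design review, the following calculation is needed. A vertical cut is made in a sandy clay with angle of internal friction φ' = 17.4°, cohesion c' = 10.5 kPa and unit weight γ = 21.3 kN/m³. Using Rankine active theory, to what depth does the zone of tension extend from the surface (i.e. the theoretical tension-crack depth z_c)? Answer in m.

K_a = tan²(45° − 17.4°/2) = 0.5396; √K_a = 0.7346.
The active pressure is zero where K_a γ z = 2c√K_a, so z_c = 2c/(γ√K_a) = 2×10.5/(21.3×0.7346) = 1.342 m.

1.34 m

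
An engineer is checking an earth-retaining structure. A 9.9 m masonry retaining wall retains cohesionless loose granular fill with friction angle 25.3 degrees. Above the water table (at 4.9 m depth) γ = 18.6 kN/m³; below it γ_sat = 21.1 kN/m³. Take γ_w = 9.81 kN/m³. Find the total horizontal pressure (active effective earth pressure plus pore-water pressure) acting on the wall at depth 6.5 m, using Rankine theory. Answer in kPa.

K_a = (1 − sin φ)/(1 + sin φ) = 0.4012.
γ' = 21.1 − 9.81 = 11.29 kN/m³.
Effective vertical stress at 6.5 m: σ'_v = 18.6×4.9 + 11.29×1.60 = 109.2 kPa.
σ'_h = K_a σ'_v = 0.4012 × 109.2 = 43.81 kPa; u = γ_w × 1.60 = 15.70 kPa.
Total σ_h = 43.81 + 15.70 = 59.51 kPa.

59.5 kPa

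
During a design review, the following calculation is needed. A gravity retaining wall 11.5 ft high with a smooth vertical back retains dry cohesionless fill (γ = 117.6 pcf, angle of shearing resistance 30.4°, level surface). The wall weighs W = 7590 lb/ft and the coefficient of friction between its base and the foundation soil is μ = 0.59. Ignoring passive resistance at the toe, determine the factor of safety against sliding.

1.76

K_a = tan²(45° − 30.4°/2) = 0.3280.
P_a = ½K_aγH² = 0.5×0.3280×117.6×11.5² = 2551 lb/ft, acting at H/3 = 3.833 ft above the base.
FS_sliding = μW / P_a = 0.59×7590 / 2551 = 1.756.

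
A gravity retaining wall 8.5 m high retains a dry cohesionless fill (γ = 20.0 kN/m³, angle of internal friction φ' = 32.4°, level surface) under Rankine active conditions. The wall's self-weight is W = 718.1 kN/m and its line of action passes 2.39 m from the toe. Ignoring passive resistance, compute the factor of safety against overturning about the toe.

K_a = tan²(45° − 32.4°/2) = 0.3022.
P_a = ½K_aγH² = 0.5×0.3022×20.0×8.5² = 218.4 kN/m, acting at H/3 = 2.833 m above the base.
Overturning moment M_o = P_a × H/3 = 218.4 × 2.833 = 618.7.
Resisting moment M_r = W × 2.39 = 718.1 × 2.39 = 1716.
FS_overturning = M_r/M_o = 1716/618.7 = 2.774.

2.77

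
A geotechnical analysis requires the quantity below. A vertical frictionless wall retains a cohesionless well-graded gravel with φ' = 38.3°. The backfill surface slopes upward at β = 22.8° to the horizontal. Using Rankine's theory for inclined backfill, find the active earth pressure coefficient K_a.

K_a = cos β · (cos β − √(cos²β − cos²φ)) / (cos β + √(cos²β − cos²φ)).
cos β = 0.9219, cos φ = 0.7848, √(cos²β − cos²φ) = 0.4837.
K_a = 0.9219 × (0.9219 − 0.4837)/(0.9219 + 0.4837) = 0.2874.

0.287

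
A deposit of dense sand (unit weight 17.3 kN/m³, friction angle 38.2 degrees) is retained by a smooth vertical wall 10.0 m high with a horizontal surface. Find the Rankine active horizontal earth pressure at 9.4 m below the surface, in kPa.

38.3 kPa

K_a = (1 − sin φ)/(1 + sin φ) = 0.2358.
σ_h = K_a γ z = 0.2358 × 17.3 × 9.4 = 38.34 kPa.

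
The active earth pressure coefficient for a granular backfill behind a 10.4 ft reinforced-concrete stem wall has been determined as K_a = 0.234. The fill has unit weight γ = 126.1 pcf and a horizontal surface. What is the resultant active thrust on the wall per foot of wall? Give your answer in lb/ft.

P = ½ K_a γ H² = 0.5 × 0.234 × 126.1 × 10.4² = 1596 lb/ft.

1600 lb/ft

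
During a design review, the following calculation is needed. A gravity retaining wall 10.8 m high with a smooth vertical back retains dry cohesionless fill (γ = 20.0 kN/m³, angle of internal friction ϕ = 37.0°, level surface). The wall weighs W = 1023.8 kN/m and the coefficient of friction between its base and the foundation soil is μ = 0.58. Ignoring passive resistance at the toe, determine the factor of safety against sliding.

2.05

K_a = tan²(45° − 37.0°/2) = 0.2486.
P_a = ½K_aγH² = 0.5×0.2486×20.0×10.8² = 289.9 kN/m, acting at H/3 = 3.600 m above the base.
FS_sliding = μW / P_a = 0.58×1023.8 / 289.9 = 2.048.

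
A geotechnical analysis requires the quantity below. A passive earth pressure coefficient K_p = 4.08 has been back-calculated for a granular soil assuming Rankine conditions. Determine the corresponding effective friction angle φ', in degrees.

37.3°

K_p = (1+sin φ)/(1−sin φ) ⇒ sin φ = (K_p − 1)/(K_p + 1) = 0.6063.
φ = arcsin(0.6063) = 37.32°.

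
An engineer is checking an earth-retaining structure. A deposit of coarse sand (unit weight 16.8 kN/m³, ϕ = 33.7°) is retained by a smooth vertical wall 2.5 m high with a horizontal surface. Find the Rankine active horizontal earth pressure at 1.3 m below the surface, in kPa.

6.25 kPa

K_a = (1 − sin φ)/(1 + sin φ) = 0.2863.
σ_h = K_a γ z = 0.2863 × 16.8 × 1.3 = 6.253 kPa.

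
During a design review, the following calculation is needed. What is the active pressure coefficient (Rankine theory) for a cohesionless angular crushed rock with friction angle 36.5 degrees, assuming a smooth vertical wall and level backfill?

0.254

K_a = (1 − sin φ)/(1 + sin φ) = (1 − sin 36.5°)/(1 + sin 36.5°) = 0.2541.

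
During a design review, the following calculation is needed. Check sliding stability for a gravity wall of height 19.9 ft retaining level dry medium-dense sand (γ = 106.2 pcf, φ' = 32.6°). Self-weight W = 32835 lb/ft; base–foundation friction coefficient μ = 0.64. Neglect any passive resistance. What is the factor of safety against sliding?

3.33

K_a = tan²(45° − 32.6°/2) = 0.2997.
P_a = ½K_aγH² = 0.5×0.2997×106.2×19.9² = 6303 lb/ft, acting at H/3 = 6.633 ft above the base.
FS_sliding = μW / P_a = 0.64×32835 / 6303 = 3.334.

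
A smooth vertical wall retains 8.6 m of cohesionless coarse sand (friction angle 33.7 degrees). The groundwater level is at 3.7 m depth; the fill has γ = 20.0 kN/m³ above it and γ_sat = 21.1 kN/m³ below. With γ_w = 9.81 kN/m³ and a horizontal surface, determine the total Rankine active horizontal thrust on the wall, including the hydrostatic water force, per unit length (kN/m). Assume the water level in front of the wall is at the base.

300 kN/m

K_a = tan²(45° − φ/2) = 0.2863.
γ' = 21.1 − 9.81 = 11.29 kN/m³. Depth below WT = 4.9 m.
σ'_h at WT = K_a γ d_w = 21.19 kPa; at base = 21.19 + K_a γ' × 4.9 = 37.02 kPa.
P₁ (0–3.7 m) = ½×21.19×3.7 = 39.19. P₂ (3.7–8.6 m) = ½(21.19+37.02)×4.9 = 142.6.
P_w = ½ γ_w h₂² = 0.5×9.81×4.9² = 117.8. Total = 39.19+142.6+117.8 = 299.6 kN/m.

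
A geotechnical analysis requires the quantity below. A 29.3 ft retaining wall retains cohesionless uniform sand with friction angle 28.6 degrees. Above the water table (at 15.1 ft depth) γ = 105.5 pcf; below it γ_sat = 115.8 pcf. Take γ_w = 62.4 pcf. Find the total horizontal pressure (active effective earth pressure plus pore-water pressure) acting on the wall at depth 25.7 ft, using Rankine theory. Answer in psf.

K_a = (1 − sin φ)/(1 + sin φ) = 0.3525.
γ' = 115.8 − 62.4 = 53.40 pcf.
Effective vertical stress at 25.7 ft: σ'_v = 105.5×15.1 + 53.40×10.6 = 2159 psf.
σ'_h = K_a σ'_v = 0.3525 × 2159 = 761.2 psf; u = γ_w × 10.6 = 661.4 psf.
Total σ_h = 761.2 + 661.4 = 1423 psf.

1420 psf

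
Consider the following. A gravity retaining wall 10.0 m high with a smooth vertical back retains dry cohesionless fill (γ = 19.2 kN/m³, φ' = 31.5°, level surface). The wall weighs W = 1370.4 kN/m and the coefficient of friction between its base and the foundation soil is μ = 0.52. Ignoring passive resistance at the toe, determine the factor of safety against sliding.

2.37

K_a = tan²(45° − 31.5°/2) = 0.3136.
P_a = ½K_aγH² = 0.5×0.3136×19.2×10.0² = 301.1 kN/m, acting at H/3 = 3.333 m above the base.
FS_sliding = μW / P_a = 0.52×1370.4 / 301.1 = 2.367.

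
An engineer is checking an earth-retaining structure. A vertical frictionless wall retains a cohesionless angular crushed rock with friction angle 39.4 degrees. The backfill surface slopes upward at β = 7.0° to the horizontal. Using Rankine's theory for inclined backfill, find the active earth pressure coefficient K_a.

0.227

K_a = cos β · (cos β − √(cos²β − cos²φ)) / (cos β + √(cos²β − cos²φ)).
cos β = 0.9925, cos φ = 0.7727, √(cos²β − cos²φ) = 0.6229.
K_a = 0.9925 × (0.9925 − 0.6229)/(0.9925 + 0.6229) = 0.2271.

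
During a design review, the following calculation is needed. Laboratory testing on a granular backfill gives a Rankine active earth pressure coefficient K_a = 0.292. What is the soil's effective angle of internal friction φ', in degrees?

K_a = tan²(45° − φ/2) ⇒ 45° − φ/2 = arctan(√0.292) = 28.39°.
φ = 2(45° − 28.39°) = 33.23°.

33.2°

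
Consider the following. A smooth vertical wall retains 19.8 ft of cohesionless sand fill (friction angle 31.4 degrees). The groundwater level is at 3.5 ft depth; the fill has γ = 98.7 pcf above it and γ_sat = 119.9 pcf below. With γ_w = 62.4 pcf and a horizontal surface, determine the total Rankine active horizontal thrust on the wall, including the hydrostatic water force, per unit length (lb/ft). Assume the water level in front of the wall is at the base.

12700 lb/ft

K_a = tan²(45° − φ/2) = 0.3149.
γ' = 119.9 − 62.4 = 57.50 pcf. Depth below WT = 16.3 ft.
σ'_h at WT = K_a γ d_w = 108.8 psf; at base = 108.8 + K_a γ' × 16.3 = 403.9 psf.
P₁ (0–3.5 ft) = ½×108.8×3.5 = 190.4. P₂ (3.5–19.8 ft) = ½(108.8+403.9)×16.3 = 4179.
P_w = ½ γ_w h₂² = 0.5×62.4×16.3² = 8290. Total = 190.4+4179+8290 = 12660 lb/ft.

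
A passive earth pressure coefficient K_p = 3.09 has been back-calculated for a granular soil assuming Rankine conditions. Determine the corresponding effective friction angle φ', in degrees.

K_p = (1+sin φ)/(1−sin φ) ⇒ sin φ = (K_p − 1)/(K_p + 1) = 0.5110.
φ = arcsin(0.5110) = 30.73°.

30.7°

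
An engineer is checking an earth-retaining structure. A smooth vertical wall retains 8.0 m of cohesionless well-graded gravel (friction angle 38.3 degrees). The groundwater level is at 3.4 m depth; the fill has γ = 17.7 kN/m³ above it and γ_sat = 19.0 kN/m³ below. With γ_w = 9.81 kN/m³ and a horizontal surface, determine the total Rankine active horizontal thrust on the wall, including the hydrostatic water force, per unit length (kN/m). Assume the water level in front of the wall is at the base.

K_a = tan²(45° − φ/2) = 0.2347.
γ' = 19.0 − 9.81 = 9.190 kN/m³. Depth below WT = 4.6 m.
σ'_h at WT = K_a γ d_w = 14.13 kPa; at base = 14.13 + K_a γ' × 4.6 = 24.05 kPa.
P₁ (0–3.4 m) = ½×14.13×3.4 = 24.01. P₂ (3.4–8.0 m) = ½(14.13+24.05)×4.6 = 87.81.
P_w = ½ γ_w h₂² = 0.5×9.81×4.6² = 103.8. Total = 24.01+87.81+103.8 = 215.6 kN/m.

216 kN/m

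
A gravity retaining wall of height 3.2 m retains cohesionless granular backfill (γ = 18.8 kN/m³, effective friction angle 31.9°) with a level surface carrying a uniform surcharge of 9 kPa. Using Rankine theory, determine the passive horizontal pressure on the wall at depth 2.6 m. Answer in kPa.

188 kPa

K_p = (1 + sin φ)/(1 − sin φ) = 3.241.
σ_v = γz + q = 18.8 × 2.6 + 9 = 57.88 kPa.
σ_h = K_p σ_v = 3.241 × 57.88 = 187.6 kPa.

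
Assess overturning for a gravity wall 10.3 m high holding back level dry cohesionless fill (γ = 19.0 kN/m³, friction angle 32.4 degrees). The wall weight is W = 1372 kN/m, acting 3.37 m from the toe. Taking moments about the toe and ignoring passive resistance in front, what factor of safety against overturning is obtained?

K_a = tan²(45° − 32.4°/2) = 0.3022.
P_a = ½K_aγH² = 0.5×0.3022×19.0×10.3² = 304.6 kN/m, acting at H/3 = 3.433 m above the base.
Overturning moment M_o = P_a × H/3 = 304.6 × 3.433 = 1046.
Resisting moment M_r = W × 3.37 = 1372 × 3.37 = 4624.
FS_overturning = M_r/M_o = 4624/1046 = 4.421.

4.42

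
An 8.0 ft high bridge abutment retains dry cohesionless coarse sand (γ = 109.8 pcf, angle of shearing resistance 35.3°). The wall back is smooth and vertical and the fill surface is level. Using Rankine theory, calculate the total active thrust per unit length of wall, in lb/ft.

K_a = tan²(45° − φ/2) = 0.2675.
P_a = ½ K_a γ H² = 0.5 × 0.2675 × 109.8 × 8.0² = 940.0 lb/ft.

940 lb/ft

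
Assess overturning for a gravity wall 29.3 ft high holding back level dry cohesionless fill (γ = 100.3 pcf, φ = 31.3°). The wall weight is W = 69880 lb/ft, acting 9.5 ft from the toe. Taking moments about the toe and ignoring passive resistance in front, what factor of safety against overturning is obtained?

4.99

K_a = tan²(45° − 31.3°/2) = 0.3162.
P_a = ½K_aγH² = 0.5×0.3162×100.3×29.3² = 13610 lb/ft, acting at H/3 = 9.767 ft above the base.
Overturning moment M_o = P_a × H/3 = 13610 × 9.767 = 133000.
Resisting moment M_r = W × 9.5 = 69880 × 9.5 = 663900.
FS_overturning = M_r/M_o = 663900/133000 = 4.993.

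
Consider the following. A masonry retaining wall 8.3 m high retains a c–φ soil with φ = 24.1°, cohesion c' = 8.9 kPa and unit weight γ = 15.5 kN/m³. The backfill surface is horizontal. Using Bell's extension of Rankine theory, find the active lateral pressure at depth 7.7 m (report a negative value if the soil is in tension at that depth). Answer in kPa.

K_a = (1 − sin φ)/(1 + sin φ) = 0.4201.
σ_a = K_a γ z − 2c√K_a = 0.4201×15.5×7.7 − 2×8.9×0.6482 = 38.60 kPa.

38.6 kPa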